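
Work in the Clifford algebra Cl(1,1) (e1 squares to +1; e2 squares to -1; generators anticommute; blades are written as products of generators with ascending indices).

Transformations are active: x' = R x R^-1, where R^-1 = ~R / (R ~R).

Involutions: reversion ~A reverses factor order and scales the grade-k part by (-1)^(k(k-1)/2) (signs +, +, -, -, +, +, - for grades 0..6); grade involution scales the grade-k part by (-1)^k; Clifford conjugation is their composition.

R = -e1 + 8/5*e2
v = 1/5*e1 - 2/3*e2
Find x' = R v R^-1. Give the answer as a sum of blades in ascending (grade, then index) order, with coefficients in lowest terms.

~R = -e1 + 8/5*e2, and R ~R = -39/25, so R^-1 = ~R / (-39/25).
R v = 13/15 + 26/75*e1 e2
Answer: 41/45*e1 - 10/9*e2


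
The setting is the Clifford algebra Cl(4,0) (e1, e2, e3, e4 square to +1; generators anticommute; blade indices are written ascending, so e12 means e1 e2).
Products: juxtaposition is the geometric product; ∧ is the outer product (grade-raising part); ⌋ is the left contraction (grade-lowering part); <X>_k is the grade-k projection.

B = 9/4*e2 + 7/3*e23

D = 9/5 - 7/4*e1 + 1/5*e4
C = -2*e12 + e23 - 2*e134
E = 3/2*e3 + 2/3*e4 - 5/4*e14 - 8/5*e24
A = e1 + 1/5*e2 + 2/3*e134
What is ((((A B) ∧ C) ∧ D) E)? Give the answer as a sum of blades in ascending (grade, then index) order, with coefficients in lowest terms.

step 1: 9/20 + 7/15*e3 + 9/4*e12 + 7/3*e123 - 14/9*e124 + 3/2*e1234
step 2: -9/10*e12 + 9/20*e23 - 14/15*e123 - 9/10*e134
step 3: -81/50*e12 + 81/100*e23 - 987/400*e123 - 9/50*e124 - 81/50*e134 + 9/100*e234 - 14/75*e1234
step 4: -36/125*e1 + 36/25*e2 + 1881/1000*e3 - 3057/800*e12 - 293/375*e13 + 2511/500*e14 - 13/75*e23 - 54/25*e24 + 162/125*e34 + 2701/18000*e123 - 4/5*e124 - 987/250*e134 + 5799/1600*e234 - 191/80*e1234
Answer: -36/125*e1 + 36/25*e2 + 1881/1000*e3 - 3057/800*e12 - 293/375*e13 + 2511/500*e14 - 13/75*e23 - 54/25*e24 + 162/125*e34 + 2701/18000*e123 - 4/5*e124 - 987/250*e134 + 5799/1600*e234 - 191/80*e1234


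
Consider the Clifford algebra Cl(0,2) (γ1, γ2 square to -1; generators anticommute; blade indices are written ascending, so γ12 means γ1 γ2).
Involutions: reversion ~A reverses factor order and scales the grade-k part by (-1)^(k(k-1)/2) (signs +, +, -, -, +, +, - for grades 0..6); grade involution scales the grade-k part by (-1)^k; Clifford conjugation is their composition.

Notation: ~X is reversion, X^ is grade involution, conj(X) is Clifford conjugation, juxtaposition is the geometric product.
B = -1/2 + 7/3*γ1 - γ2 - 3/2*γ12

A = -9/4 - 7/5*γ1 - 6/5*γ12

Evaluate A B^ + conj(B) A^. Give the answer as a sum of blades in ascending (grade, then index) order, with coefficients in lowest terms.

first term: -473/120 + 143/20*γ1 - 31/20*γ2 + 103/40*γ12
second term: 743/120 + 67/20*γ1 - 59/20*γ2 - 167/40*γ12
Answer: 9/4 + 21/2*γ1 - 9/2*γ2 - 8/5*γ12


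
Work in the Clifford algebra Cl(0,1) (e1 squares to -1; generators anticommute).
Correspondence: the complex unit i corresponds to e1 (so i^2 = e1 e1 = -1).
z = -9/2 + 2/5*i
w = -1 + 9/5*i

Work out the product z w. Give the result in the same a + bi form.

In blades: z = -9/2 + 2/5*e1, w = -1 + 9/5*e1.
Distribute z over w term by term (generator squares from the signature, products reordered to ascending indices): (-9/2)*w = 9/2 - 81/10*e1; (2/5*e1)*w = -18/25 - 2/5*e1.
Sum: 189/50 - 17/2*e1; translating back through the correspondence:
Answer: 189/50 - 17/2*i


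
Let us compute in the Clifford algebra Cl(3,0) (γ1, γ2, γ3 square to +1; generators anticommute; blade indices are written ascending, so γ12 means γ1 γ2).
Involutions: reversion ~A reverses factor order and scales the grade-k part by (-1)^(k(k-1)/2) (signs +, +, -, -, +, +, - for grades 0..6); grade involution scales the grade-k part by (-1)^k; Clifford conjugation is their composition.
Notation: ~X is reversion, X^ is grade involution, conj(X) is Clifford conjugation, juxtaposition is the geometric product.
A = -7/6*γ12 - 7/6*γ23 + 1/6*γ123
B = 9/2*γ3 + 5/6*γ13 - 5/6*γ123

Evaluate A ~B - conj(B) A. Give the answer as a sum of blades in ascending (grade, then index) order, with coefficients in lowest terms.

first term: -5/36 + 35/36*γ1 - 97/18*γ2 + 35/36*γ3 + 31/18*γ12 - 35/36*γ23 - 21/4*γ123
second term: 5/36 - 35/36*γ1 - 97/18*γ2 - 35/36*γ3 - 31/18*γ12 + 35/36*γ23 + 21/4*γ123
Answer: -5/18 + 35/18*γ1 + 35/18*γ3 + 31/9*γ12 - 35/18*γ23 - 21/2*γ123


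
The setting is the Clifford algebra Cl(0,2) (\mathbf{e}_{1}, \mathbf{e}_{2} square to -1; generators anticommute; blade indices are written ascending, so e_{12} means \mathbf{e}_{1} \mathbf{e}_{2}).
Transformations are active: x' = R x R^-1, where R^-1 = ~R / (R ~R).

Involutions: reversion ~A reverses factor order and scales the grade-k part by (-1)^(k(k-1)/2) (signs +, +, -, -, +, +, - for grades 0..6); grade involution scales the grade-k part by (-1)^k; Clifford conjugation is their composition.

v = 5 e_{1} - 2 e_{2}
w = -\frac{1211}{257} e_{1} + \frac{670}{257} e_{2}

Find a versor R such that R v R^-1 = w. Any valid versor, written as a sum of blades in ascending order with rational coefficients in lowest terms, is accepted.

Construction: equal norms (both -29) license R = v + w = \frac{74}{257} e_{1} + \frac{156}{257} e_{2} — nothing changes along that direction, while (v - w)/2 changes sign, so v maps onto w.
Answer: \frac{74}{257} e_{1} + \frac{156}{257} e_{2}


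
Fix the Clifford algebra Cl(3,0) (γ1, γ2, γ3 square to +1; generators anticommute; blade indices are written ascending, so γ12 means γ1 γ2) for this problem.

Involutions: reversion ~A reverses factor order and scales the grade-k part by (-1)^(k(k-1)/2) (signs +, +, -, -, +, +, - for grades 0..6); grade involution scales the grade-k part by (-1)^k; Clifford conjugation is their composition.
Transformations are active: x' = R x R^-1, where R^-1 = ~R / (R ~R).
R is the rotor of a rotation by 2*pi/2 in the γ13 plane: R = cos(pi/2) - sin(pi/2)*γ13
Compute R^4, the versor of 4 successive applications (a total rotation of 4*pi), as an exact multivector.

Rotor phase runs at HALF the rotation angle; powers of one rotor simply add phase, so after 4 steps in γ13 the phase is 4*pi/2 = 2*pi and R^4 = cos(2*pi) - sin(2*pi)*γ13.
cos(2*pi) = 1 and sin(2*pi) = 0, so R^4 = 1. The total rotation 4*pi is 2 full turns, so every vector returns to itself, yet the rotor is +1, back on the identity sheet (an even number of 2*pi turns).
Answer: 1


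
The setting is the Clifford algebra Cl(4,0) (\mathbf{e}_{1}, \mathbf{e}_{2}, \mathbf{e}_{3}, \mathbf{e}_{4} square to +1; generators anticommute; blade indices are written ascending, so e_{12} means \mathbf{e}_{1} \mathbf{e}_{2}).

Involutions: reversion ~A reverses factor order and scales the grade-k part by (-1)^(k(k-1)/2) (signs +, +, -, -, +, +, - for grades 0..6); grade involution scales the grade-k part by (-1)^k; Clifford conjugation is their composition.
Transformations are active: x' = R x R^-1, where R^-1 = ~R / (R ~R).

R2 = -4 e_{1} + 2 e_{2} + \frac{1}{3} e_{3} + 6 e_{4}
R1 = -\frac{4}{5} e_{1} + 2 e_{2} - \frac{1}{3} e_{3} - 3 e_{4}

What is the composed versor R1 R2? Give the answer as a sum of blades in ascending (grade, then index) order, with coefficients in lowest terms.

Distribute over the terms of R1 (each basis-blade product reordered to ascending indices, repeated generators contracted through their squares):
(-\frac{4}{5} e_{1}) R2 = \frac{16}{5} - \frac{8}{5} e_{12} - \frac{4}{15} e_{13} - \frac{24}{5} e_{14}
(2 e_{2}) R2 = 4 + 8 e_{12} + \frac{2}{3} e_{23} + 12 e_{24}
(-\frac{1}{3} e_{3}) R2 = -\frac{1}{9} - \frac{4}{3} e_{13} + \frac{2}{3} e_{23} - 2 e_{34}
(-3 e_{4}) R2 = -18 - 12 e_{14} + 6 e_{24} + e_{34}
Summing the partial products and collecting blades:
Answer: -\frac{491}{45} + \frac{32}{5} e_{12} - \frac{8}{5} e_{13} - \frac{84}{5} e_{14} + \frac{4}{3} e_{23} + 18 e_{24} - e_{34}


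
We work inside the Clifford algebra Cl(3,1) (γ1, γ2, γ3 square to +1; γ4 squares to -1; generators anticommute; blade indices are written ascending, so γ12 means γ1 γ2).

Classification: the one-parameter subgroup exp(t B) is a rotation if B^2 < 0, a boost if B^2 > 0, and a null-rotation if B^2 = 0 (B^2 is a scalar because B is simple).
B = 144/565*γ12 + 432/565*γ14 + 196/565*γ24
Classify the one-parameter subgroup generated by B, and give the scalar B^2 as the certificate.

B^2 term by term: the squares give (144/565)^2*(γ12)^2 + (432/565)^2*(γ14)^2 + (196/565)^2*(γ24)^2 = 20736/319225*(-1) + 186624/319225*(+1) + 38416/319225*(+1) = 16/25 (each basis 2-blade squares to minus the product of its generators' squares); cross terms between blades sharing an index anticommute and cancel. So B^2 = 16/25.
Answer: boost, certificate B^2 = 16/25. The class reads off the invariant scalar 16/25 directly.


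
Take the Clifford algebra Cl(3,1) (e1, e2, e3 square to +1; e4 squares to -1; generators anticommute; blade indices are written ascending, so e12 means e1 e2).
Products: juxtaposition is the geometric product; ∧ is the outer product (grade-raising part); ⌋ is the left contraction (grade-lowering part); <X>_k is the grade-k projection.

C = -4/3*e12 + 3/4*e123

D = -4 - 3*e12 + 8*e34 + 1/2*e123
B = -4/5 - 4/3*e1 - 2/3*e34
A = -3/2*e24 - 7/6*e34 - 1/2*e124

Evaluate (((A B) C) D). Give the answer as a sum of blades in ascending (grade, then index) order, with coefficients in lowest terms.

step 1: 7/9 + e23 + 28/15*e24 + 14/15*e34 + 1/3*e123 + 12/5*e124 + 14/9*e134
step 2: -1/4 - 3/4*e1 + 4/9*e3 + 16/5*e4 - 28/27*e12 + 4/3*e13 + 112/45*e14 - 7/6*e24 + 9/5*e34 + 7/12*e123 - 7/10*e124 + 7/5*e134 - 56/27*e234 - 56/45*e1234
step 3: 4319/360 + 71/5*e1 - 1477/108*e2 + 14089/540*e3 - 359/30*e4 - 2611/540*e12 + 656/45*e13 - 1033/270*e14 - 329/24*e23 - 7/2*e24 - 797/60*e34 - 1127/120*e123 - 91/30*e124 - 3313/180*e134 + 77/27*e234 - 1393/135*e1234
Answer: 4319/360 + 71/5*e1 - 1477/108*e2 + 14089/540*e3 - 359/30*e4 - 2611/540*e12 + 656/45*e13 - 1033/270*e14 - 329/24*e23 - 7/2*e24 - 797/60*e34 - 1127/120*e123 - 91/30*e124 - 3313/180*e134 + 77/27*e234 - 1393/135*e1234


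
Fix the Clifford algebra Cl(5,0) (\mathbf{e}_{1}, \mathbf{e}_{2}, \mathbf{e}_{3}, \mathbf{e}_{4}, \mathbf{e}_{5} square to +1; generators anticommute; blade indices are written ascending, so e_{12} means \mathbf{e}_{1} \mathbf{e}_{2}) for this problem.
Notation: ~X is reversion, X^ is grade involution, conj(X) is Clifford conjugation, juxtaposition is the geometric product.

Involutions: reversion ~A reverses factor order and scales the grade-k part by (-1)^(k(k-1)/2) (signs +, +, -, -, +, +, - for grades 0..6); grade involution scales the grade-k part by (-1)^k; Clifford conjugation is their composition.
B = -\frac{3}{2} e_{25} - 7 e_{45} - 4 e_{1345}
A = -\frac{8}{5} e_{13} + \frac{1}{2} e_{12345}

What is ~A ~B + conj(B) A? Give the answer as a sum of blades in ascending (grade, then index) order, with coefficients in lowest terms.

first term: 2 e_{2} + \frac{32}{5} e_{45} - \frac{7}{2} e_{123} - \frac{3}{4} e_{134} - \frac{12}{5} e_{1235} + \frac{56}{5} e_{1345}
second term: 2 e_{2} - \frac{32}{5} e_{45} - \frac{7}{2} e_{123} - \frac{3}{4} e_{134} + \frac{12}{5} e_{1235} - \frac{56}{5} e_{1345}
Answer: 4 e_{2} - 7 e_{123} - \frac{3}{2} e_{134}


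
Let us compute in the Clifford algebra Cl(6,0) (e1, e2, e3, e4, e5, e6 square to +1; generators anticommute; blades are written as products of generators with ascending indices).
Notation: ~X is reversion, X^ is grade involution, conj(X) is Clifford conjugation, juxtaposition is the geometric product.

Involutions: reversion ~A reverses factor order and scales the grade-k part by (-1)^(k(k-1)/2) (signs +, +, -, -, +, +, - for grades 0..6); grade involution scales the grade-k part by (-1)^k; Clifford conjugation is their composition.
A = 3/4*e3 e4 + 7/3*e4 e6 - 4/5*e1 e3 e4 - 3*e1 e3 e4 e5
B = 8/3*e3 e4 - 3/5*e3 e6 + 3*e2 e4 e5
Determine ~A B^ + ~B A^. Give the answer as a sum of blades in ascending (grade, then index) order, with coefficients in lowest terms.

first term: 2 - 32/15*e1 + 8*e1 e5 + 7/5*e3 e4 + 56/9*e3 e6 - 9/20*e4 e6 + 9*e1 e2 e3 + 12/25*e1 e4 e6 + 9/4*e2 e3 e5 + 7*e2 e5 e6 - 12/5*e1 e2 e3 e5 + 9/5*e1 e4 e5 e6
second term: 2 + 32/15*e1 - 8*e1 e5 - 7/5*e3 e4 - 56/9*e3 e6 + 9/20*e4 e6 + 9*e1 e2 e3 + 12/25*e1 e4 e6 + 9/4*e2 e3 e5 + 7*e2 e5 e6 - 12/5*e1 e2 e3 e5 + 9/5*e1 e4 e5 e6
Answer: 4 + 18*e1 e2 e3 + 24/25*e1 e4 e6 + 9/2*e2 e3 e5 + 14*e2 e5 e6 - 24/5*e1 e2 e3 e5 + 18/5*e1 e4 e5 e6


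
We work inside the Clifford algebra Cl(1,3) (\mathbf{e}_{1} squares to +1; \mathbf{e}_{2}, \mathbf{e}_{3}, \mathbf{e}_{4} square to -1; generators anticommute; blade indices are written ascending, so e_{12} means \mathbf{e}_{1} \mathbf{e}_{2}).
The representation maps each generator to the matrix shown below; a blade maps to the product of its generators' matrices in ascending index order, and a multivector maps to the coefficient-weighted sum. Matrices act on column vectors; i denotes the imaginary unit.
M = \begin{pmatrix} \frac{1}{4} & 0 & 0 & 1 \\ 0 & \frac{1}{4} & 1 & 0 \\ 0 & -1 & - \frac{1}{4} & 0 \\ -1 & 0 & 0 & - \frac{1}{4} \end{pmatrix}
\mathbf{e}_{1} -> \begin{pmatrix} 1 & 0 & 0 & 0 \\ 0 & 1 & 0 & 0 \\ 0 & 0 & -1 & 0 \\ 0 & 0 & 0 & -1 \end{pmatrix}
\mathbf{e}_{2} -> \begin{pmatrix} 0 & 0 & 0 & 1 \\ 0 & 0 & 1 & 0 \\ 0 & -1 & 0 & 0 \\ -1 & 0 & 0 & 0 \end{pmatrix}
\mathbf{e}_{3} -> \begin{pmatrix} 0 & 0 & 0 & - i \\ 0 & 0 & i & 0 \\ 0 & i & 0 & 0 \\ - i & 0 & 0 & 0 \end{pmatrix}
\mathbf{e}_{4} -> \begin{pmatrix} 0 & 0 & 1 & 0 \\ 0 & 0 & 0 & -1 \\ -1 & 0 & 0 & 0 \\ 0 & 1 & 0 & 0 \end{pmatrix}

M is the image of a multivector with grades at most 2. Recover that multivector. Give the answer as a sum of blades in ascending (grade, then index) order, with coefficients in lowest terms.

Method: the blade images are trace-orthogonal — tr(rho(e_A) rho(e_B)^-1) = 4 if A = B and 0 otherwise — and rho(e_A)^-1 = (e_A)^2 * rho(e_A) with (e_A)^2 = +1 or -1, so the coefficient of e_A in the preimage is (e_A)^2 * tr(M rho(e_A))/4.
Nonzero projections over blades of grade <= 2: e_{1}: (e_{1})^2 = +1, tr(M rho(e_{1})) = 1, coefficient \frac{1}{4}; e_{2}: (e_{2})^2 = -1, tr(M rho(e_{2})) = -4, coefficient 1. Every other blade of grade <= 2 projects to 0.
Answer: \frac{1}{4} e_{1} + e_{2}


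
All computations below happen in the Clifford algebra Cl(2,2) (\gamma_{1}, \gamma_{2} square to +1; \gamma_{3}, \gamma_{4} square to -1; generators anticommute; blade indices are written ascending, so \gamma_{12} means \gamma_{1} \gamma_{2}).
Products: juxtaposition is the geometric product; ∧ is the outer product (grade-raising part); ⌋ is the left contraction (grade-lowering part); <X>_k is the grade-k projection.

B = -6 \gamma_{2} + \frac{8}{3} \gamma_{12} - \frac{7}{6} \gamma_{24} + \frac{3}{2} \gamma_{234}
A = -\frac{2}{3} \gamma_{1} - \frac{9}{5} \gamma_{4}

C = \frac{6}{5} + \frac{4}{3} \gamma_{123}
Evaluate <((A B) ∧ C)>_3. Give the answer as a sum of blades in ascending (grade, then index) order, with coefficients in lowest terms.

step 1: \frac{29}{90} \gamma_{2} + 4 \gamma_{12} + \frac{27}{10} \gamma_{23} - \frac{54}{5} \gamma_{24} - \frac{181}{45} \gamma_{124} - \gamma_{1234}
step 2: \frac{29}{75} \gamma_{2} + \frac{24}{5} \gamma_{12} + \frac{81}{25} \gamma_{23} - \frac{324}{25} \gamma_{24} - \frac{362}{75} \gamma_{124} - \frac{6}{5} \gamma_{1234}
step 3: -\frac{362}{75} \gamma_{124}
Answer: -\frac{362}{75} \gamma_{124}


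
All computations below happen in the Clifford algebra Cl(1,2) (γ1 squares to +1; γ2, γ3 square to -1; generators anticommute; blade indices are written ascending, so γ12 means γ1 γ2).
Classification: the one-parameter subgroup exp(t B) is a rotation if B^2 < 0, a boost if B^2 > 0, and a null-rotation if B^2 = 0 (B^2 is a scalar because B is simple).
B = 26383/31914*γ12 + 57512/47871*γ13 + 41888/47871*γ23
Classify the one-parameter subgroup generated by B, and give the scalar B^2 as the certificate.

B^2 term by term: the squares give (26383/31914)^2*(γ12)^2 + (57512/47871)^2*(γ13)^2 + (41888/47871)^2*(γ23)^2 = 696062689/1018503396*(+1) + 3307630144/2291632641*(+1) + 1754604544/2291632641*(-1) = 49/36 (each basis 2-blade squares to minus the product of its generators' squares); cross terms between blades sharing an index anticommute and cancel. So B^2 = 49/36.
Answer: boost, certificate B^2 = 49/36. One invariant decides it: the square 49/36 survives every conjugation, and its sign is exactly the classification.


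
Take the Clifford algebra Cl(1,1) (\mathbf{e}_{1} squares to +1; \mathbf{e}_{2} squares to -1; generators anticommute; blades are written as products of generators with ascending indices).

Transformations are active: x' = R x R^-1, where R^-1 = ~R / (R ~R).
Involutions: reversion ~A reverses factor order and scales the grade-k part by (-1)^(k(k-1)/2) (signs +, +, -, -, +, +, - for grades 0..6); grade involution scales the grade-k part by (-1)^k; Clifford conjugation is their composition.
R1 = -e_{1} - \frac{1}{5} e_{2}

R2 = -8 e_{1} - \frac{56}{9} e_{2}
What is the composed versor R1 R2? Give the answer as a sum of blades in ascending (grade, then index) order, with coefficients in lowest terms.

Distribute over the terms of R1 (each basis-blade product reordered to ascending indices, repeated generators contracted through their squares):
(-e_{1}) R2 = 8 + \frac{56}{9} e_{1} e_{2}
(-\frac{1}{5} e_{2}) R2 = -\frac{56}{45} - \frac{8}{5} e_{1} e_{2}
Summing the partial products and collecting blades:
Answer: \frac{304}{45} + \frac{208}{45} e_{1} e_{2}


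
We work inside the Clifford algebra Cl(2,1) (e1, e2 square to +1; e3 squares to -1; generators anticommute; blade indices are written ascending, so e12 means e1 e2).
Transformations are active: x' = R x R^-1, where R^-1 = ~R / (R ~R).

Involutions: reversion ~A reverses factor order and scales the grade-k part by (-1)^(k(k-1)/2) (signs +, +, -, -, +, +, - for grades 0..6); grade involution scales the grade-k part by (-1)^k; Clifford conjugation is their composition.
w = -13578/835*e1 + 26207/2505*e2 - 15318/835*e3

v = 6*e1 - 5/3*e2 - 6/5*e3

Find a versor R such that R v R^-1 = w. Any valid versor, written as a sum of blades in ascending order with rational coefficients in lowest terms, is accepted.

Why this works: both vectors square to 8401/225, so q(v) = q(w) and R = v + w = -8568/835*e1 + 7344/835*e2 - 3264/167*e3 carries v to w — its own direction survives, the complement (v - w)/2 flips.
Answer: -8568/835*e1 + 7344/835*e2 - 3264/167*e3


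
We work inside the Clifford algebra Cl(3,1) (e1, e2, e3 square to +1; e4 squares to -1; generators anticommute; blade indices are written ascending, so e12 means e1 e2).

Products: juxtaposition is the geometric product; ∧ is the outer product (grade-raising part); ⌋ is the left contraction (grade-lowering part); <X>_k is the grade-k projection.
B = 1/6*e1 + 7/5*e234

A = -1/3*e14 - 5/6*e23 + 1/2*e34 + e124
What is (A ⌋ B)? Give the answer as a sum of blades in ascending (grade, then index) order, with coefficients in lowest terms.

step 1: 7/10*e2 + 7/6*e4
Answer: 7/10*e2 + 7/6*e4


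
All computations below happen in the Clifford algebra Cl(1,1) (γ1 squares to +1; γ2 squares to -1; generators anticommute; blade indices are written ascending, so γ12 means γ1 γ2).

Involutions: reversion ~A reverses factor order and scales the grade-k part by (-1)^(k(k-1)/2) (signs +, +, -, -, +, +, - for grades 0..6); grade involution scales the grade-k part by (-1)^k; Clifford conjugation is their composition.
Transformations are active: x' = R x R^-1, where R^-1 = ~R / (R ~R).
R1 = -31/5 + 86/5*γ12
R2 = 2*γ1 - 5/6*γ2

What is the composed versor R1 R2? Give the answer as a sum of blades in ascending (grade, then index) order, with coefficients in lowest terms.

Distribute over the terms of R1 (each basis-blade product reordered to ascending indices, repeated generators contracted through their squares):
(-31/5) R2 = -62/5*γ1 + 31/6*γ2
(86/5*γ12) R2 = 43/3*γ1 - 172/5*γ2
Summing the partial products and collecting blades:
Answer: 29/15*γ1 - 877/30*γ2


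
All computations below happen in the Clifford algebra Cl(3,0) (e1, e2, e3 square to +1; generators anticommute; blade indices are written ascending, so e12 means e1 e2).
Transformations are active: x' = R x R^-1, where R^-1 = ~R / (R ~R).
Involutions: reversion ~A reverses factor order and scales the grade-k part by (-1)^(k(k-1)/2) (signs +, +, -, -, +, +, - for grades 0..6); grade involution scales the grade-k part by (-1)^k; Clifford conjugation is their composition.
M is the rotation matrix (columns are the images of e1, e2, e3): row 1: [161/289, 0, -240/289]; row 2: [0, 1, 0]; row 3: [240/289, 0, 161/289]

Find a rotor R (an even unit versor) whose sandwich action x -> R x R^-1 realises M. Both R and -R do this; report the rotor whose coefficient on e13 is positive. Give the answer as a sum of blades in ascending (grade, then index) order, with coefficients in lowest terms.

Method: write R = a + b12*e12 + b13*e13 + b23*e23 with a^2 + b12^2 + b13^2 + b23^2 = 1 (so R^-1 = ~R). Expanding the columns R e_j ~R gives tr M = 4a^2 - 1 and, from the antisymmetric part, M21 - M12 = -4a*b12, M13 - M31 = 4a*b13, M32 - M23 = -4a*b23.
Here tr M = 611/289, so a^2 = (1 + tr M)/4 = 225/289 and a = ±15/17. Taking a = 15/17: M21 - M12 = 0, M13 - M31 = -480/289, M32 - M23 = 0, giving b12 = 0, b13 = -8/17, b23 = 0, i.e. R = 15/17 - 8/17*e13.
Its e13 coefficient is negative, so report the other preimage -R.
Answer: -15/17 + 8/17*e13. Uniqueness: Spin(3) -> SO(3) maps R and -R to the same rotation of trace 611/289; fixing the sign of the e13 coefficient removes the ambiguity.


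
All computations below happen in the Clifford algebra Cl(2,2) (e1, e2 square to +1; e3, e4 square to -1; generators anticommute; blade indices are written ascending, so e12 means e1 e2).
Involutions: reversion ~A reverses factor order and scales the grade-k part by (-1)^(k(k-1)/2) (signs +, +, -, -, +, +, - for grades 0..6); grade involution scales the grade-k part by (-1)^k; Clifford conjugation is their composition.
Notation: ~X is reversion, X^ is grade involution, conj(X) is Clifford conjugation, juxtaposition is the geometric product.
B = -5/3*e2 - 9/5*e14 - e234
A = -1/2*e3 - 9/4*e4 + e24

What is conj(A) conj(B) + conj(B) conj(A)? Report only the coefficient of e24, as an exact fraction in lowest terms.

first term: 81/20*e1 - e3 + 5/3*e4 + 9/5*e12 + 17/12*e23 - 17/4*e24 - 9/10*e134
second term: -81/20*e1 - e3 - 5/3*e4 - 9/5*e12 + 37/12*e23 + 13/4*e24 - 9/10*e134
Answer: -1


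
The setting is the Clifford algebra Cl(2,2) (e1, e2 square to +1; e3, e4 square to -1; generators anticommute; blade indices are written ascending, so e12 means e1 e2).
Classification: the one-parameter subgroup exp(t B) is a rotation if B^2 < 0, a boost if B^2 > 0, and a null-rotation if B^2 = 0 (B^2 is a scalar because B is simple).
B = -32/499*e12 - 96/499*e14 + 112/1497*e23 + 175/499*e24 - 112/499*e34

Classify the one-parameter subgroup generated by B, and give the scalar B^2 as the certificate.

B^2 term by term: the squares give (-32/499)^2*(e12)^2 + (-96/499)^2*(e14)^2 + (112/1497)^2*(e23)^2 + (175/499)^2*(e24)^2 + (-112/499)^2*(e34)^2 = 1024/249001*(-1) + 9216/249001*(+1) + 12544/2241009*(+1) + 30625/249001*(+1) + 12544/249001*(-1) = 1/9 (each basis 2-blade squares to minus the product of its generators' squares); cross terms between blades sharing an index anticommute and cancel; the commuting (index-disjoint) pairs give grade-4 terms 2*c*c'*(blade product), which cancel blade by blade — e1234: 7168/249001 - 7168/249001 = 0 — confirming B is simple. So B^2 = 1/9.
Answer: boost, certificate B^2 = 1/9. The class reads off the invariant scalar 1/9 directly.


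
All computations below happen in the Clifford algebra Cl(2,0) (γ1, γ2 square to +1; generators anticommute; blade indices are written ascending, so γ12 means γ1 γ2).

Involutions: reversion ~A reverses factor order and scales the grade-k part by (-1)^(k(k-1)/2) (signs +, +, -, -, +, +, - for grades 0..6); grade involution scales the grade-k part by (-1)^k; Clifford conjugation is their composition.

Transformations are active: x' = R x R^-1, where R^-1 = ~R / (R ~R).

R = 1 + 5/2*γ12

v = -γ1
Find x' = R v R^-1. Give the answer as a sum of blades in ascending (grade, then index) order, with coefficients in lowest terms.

~R = 1 - 5/2*γ12, and R ~R = 29/4, so R^-1 = ~R / (29/4).
R v = -γ1 + 5/2*γ2
Answer: 21/29*γ1 + 20/29*γ2


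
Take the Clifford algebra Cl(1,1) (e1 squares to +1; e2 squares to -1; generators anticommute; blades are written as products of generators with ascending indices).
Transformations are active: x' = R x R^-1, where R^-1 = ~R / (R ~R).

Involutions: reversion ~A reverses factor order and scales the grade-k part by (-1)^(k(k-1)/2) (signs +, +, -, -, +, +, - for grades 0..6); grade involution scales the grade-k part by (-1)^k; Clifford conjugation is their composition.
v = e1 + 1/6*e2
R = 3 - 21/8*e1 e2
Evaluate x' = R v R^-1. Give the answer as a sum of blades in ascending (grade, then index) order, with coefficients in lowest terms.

~R = 3 + 21/8*e1 e2, and R ~R = 135/64, so R^-1 = ~R / (135/64).
R v = 55/16*e1 + 25/8*e2
Answer: 79/9*e1 + 157/18*e2


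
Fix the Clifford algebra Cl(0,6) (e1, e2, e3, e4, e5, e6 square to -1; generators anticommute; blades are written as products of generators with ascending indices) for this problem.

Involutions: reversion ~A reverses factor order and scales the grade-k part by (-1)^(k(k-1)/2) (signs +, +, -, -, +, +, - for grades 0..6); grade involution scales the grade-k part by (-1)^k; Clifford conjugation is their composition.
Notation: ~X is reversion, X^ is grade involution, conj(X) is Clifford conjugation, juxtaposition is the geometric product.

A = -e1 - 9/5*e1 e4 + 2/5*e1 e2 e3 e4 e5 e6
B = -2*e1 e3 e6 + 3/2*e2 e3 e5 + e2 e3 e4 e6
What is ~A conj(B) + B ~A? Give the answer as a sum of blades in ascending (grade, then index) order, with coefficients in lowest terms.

first term: 2/5*e1 e5 - 2*e3 e6 + 3/5*e1 e4 e6 - 4/5*e2 e4 e5 + 18/5*e3 e4 e6 - 3/2*e1 e2 e3 e5 - 9/5*e1 e2 e3 e6 + 27/10*e1 e2 e3 e4 e5 - e1 e2 e3 e4 e6
second term: 2/5*e1 e5 - 2*e3 e6 - 3/5*e1 e4 e6 + 4/5*e2 e4 e5 - 18/5*e3 e4 e6 + 3/2*e1 e2 e3 e5 + 9/5*e1 e2 e3 e6 + 27/10*e1 e2 e3 e4 e5 - e1 e2 e3 e4 e6
Answer: 4/5*e1 e5 - 4*e3 e6 + 27/5*e1 e2 e3 e4 e5 - 2*e1 e2 e3 e4 e6


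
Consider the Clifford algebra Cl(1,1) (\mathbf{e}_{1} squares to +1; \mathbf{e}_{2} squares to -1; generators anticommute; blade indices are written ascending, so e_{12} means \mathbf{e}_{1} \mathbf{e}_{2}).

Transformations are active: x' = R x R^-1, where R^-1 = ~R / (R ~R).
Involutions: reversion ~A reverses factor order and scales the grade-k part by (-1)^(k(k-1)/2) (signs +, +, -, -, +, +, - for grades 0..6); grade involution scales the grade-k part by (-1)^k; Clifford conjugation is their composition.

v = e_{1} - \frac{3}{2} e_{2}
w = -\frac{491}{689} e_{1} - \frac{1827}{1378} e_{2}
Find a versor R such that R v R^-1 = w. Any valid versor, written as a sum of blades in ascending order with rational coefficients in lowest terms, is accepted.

A norm check does it: q(v) = q(w) = -\frac{5}{4}, hence R = v + w = \frac{198}{689} e_{1} - \frac{1947}{689} e_{2} realises the map — parallel part kept, (v - w)/2 negated, v carried to w.
Answer: \frac{198}{689} e_{1} - \frac{1947}{689} e_{2}


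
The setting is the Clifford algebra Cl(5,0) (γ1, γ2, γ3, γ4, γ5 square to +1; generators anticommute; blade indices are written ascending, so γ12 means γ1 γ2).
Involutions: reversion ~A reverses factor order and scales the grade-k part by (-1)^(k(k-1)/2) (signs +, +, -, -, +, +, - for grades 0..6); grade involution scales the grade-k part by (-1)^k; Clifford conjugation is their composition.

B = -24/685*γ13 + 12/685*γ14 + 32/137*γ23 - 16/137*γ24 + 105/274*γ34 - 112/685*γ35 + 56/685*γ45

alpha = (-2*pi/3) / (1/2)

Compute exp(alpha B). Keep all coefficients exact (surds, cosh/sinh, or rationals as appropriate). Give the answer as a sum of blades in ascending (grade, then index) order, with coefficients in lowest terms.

B^2 term by term: the squares give (-24/685)^2*(γ13)^2 + (12/685)^2*(γ14)^2 + (32/137)^2*(γ23)^2 + (-16/137)^2*(γ24)^2 + (105/274)^2*(γ34)^2 + (-112/685)^2*(γ35)^2 + (56/685)^2*(γ45)^2 = 576/469225*(-1) + 144/469225*(-1) + 1024/18769*(-1) + 256/18769*(-1) + 11025/75076*(-1) + 12544/469225*(-1) + 3136/469225*(-1) = -1/4 (each basis 2-blade squares to minus the product of its generators' squares); cross terms between blades sharing an index anticommute and cancel; the commuting (index-disjoint) pairs give grade-4 terms 2*c*c'*(blade product), which cancel blade by blade — γ1234: -768/93845 + 768/93845 = 0; γ1345: -2688/469225 + 2688/469225 = 0; γ2345: 3584/93845 - 3584/93845 = 0 — confirming B is simple. So B^2 = -1/4.
B^2 = -1/4 — a negative square means the series sums to a rotation: l = 1/2, alpha*l = -2*pi/3, so exp(alpha B) = cos(-2*pi/3) + (sin(-2*pi/3)/(1/2))*B = -1/2 + (-sqrt(3))*B.
Answer: -1/2 + 24*sqrt(3)/685*γ13 - 12*sqrt(3)/685*γ14 - 32*sqrt(3)/137*γ23 + 16*sqrt(3)/137*γ24 - 105*sqrt(3)/274*γ34 + 112*sqrt(3)/685*γ35 - 56*sqrt(3)/685*γ45


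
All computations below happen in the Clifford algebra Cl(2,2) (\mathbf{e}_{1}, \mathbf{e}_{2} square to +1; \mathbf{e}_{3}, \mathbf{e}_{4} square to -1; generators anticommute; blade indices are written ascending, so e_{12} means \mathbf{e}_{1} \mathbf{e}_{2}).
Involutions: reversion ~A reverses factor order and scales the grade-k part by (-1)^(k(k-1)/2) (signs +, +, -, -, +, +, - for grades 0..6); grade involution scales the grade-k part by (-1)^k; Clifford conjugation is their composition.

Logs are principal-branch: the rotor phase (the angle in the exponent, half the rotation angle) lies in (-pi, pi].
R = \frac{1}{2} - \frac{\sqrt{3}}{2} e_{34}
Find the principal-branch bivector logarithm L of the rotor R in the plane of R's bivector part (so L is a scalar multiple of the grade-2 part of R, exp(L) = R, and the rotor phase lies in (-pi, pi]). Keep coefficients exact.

The scalar part of R is \frac{1}{2}, and that scalar determines the rotor phase on the principal branch; recovering the unit plane as bivector-part over sine of the phase gives L = phase * plane.
Concretely: cos(phase) = \frac{1}{2} gives phase = ±\frac{\pi}{3}, and since phase/sin(phase) is even the sign is immaterial: L = (phase/sin(phase)) * <R>_2 = (\frac{2 \sqrt{3} \pi}{9}) * <R>_2.
Answer: - \frac{\pi}{3} e_{34}


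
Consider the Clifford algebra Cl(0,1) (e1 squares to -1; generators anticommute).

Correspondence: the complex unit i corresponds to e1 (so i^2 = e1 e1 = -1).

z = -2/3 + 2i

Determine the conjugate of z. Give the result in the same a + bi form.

In blades: z = -2/3 + 2*e1.
Conjugation here is Clifford conjugation: the scalar is fixed and the grade-1 and grade-2 blades all flip sign, giving -2/3 - 2*e1; translating back:
Answer: -2/3 - 2i


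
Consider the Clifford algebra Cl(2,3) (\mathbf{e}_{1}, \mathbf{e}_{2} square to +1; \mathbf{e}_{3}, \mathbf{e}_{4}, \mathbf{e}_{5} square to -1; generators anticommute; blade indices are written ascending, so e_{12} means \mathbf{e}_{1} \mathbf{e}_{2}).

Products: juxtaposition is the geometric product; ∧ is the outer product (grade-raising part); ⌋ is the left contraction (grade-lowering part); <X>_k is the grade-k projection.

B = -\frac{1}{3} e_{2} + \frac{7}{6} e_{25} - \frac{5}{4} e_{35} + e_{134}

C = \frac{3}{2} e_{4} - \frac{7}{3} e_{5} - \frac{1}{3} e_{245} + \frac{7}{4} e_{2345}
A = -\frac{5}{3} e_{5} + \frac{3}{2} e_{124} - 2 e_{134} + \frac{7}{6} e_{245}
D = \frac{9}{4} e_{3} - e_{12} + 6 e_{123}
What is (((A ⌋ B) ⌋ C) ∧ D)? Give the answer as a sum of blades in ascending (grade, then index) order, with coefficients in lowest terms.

step 1: 2 - \frac{35}{18} e_{2} + \frac{25}{12} e_{3}
step 2: 3 e_{4} - \frac{14}{3} e_{5} + \frac{35}{54} e_{45} + \frac{143}{48} e_{245} - \frac{245}{72} e_{345} + \frac{7}{2} e_{2345}
step 3: -\frac{27}{4} e_{34} + \frac{21}{2} e_{35} - 3 e_{124} + \frac{14}{3} e_{125} + \frac{35}{24} e_{345} - 18 e_{1234} + 28 e_{1235} - \frac{35}{54} e_{1245} + \frac{429}{64} e_{2345} + \frac{175}{24} e_{12345}
Answer: -\frac{27}{4} e_{34} + \frac{21}{2} e_{35} - 3 e_{124} + \frac{14}{3} e_{125} + \frac{35}{24} e_{345} - 18 e_{1234} + 28 e_{1235} - \frac{35}{54} e_{1245} + \frac{429}{64} e_{2345} + \frac{175}{24} e_{12345}


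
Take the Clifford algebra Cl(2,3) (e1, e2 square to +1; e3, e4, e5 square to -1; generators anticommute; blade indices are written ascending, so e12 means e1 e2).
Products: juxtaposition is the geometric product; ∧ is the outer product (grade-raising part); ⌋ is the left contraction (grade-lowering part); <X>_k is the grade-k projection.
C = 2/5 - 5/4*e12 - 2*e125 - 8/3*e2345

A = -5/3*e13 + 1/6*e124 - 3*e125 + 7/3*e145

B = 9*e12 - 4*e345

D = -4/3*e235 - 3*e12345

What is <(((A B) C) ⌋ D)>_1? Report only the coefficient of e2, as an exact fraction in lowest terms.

step 1: -3/2*e4 + 27*e5 + 28/3*e13 - 15*e23 - 20/3*e145 + 21*e245 - 12*e1234 - 2/3*e1235
step 2: 172/3*e3 - 3/5*e4 + 54/5*e5 + 54*e12 - 901/60*e13 - 362/9*e14 - 32*e15 - 53/3*e23 - 40/3*e24 - 15*e34 - 5/6*e35 + 40*e45 - 160/9*e123 + 15/8*e124 - 135/4*e125 - 30*e135 + 283/12*e145 - 72*e234 - 68/3*e235 + 251/15*e245 - 24*e345 - 24/5*e1234 - 4/15*e1235 - 197/9*e1245
step 3: -272/9 - 10/9*e2 + 197/3*e3 - 4/5*e4 + 1708/45*e5 + 72*e12 - 251/5*e13 - 68*e14 + 216*e15 + 1703/20*e23 + 90*e24 - 688/9*e25 + 405/4*e34 + 45/8*e35 + 160/3*e45 + 120*e123 + 5/2*e124 - 45*e125 - 40*e135 + 53*e145 - 96*e234 + 362/3*e235 - 901/20*e245 + 162*e345 + 162/5*e1234 + 9/5*e1235 + 172*e1245
step 4: -10/9*e2 + 197/3*e3 - 4/5*e4 + 1708/45*e5
Answer: -10/9


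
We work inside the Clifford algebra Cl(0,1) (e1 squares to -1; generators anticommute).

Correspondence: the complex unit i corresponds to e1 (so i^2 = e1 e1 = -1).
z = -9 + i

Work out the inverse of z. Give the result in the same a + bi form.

In blades: z = -9 + e1.
With qbar = -9 - e1 (scalar fixed, mapped units negated), z qbar = 82 (the sum of squared coefficients), so z^-1 = qbar / (82) = -9/82 - 1/82*e1; translating back:
Answer: -9/82 - 1/82*i


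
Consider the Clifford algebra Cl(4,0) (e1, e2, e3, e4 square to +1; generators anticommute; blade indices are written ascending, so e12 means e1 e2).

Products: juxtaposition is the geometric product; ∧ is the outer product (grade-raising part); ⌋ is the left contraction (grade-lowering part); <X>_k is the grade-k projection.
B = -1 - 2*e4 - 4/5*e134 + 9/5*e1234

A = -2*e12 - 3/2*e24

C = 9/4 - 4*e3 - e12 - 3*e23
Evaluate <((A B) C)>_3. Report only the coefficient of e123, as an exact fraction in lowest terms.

step 1: 3*e2 + 2*e12 - 27/10*e13 + 3/2*e24 + 18/5*e34 - 6/5*e123 + 4*e124 - 8/5*e234
step 2: 2 + 51/5*e1 + 27/4*e2 - 51/5*e3 + 68/5*e4 + 6/5*e12 - 483/40*e13 + 3/2*e14 - 93/10*e23 + 311/40*e24 + 18/5*e34 - 107/10*e123 + 9*e124 - 68/5*e134 + 12/5*e234 + 62/5*e1234
step 3: -107/10*e123 + 9*e124 - 68/5*e134 + 12/5*e234
Answer: -107/10


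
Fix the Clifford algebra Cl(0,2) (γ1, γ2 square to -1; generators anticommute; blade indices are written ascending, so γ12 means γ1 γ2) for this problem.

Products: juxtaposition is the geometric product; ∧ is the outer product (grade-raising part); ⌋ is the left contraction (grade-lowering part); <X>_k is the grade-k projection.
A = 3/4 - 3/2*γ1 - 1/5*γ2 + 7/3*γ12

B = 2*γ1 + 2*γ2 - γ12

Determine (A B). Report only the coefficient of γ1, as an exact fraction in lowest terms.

step 1: 86/15 - 89/30*γ1 + 14/3*γ2 - 67/20*γ12
Answer: -89/30


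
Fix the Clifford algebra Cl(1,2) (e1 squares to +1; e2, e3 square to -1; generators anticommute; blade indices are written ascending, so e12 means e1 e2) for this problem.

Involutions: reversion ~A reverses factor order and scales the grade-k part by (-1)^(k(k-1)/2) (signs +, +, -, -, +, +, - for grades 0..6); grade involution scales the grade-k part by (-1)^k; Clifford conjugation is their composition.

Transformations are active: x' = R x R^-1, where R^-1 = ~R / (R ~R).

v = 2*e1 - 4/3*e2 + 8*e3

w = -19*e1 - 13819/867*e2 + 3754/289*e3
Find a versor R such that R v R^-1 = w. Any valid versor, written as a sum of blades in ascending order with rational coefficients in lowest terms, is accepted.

Equal squares first: v^2 = w^2 = -556/9. Then v + w = -17*e1 - 14975/867*e2 + 6066/289*e3 is a versor taking v to w, provided it is invertible.
Answer: -17*e1 - 14975/867*e2 + 6066/289*e3


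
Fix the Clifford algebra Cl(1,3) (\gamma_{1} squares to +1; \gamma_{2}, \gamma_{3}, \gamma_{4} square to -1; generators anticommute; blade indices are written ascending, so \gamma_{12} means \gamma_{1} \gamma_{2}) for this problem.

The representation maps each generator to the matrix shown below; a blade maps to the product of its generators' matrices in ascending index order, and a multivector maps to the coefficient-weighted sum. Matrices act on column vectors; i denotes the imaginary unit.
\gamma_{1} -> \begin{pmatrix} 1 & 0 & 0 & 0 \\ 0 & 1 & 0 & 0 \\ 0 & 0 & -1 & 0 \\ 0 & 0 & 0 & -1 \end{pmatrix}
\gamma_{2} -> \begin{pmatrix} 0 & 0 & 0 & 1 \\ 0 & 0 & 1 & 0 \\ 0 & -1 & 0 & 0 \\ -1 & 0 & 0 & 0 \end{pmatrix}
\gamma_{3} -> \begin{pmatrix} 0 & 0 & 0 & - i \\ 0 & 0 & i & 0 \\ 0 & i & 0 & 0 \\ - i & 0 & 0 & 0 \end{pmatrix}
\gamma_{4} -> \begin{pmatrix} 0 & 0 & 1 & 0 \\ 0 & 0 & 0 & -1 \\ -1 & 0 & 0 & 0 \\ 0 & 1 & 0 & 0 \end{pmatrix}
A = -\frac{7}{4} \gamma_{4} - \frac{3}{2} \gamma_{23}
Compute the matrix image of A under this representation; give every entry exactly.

Bivector images (products of the table entries): rho(\gamma_{23}) = rho(\gamma_{2})rho(\gamma_{3}) = \begin{pmatrix} - i & 0 & 0 & 0 \\ 0 & i & 0 & 0 \\ 0 & 0 & - i & 0 \\ 0 & 0 & 0 & i \end{pmatrix}.
M = (-\frac{7}{4})*rho(\gamma_{4}) + (-\frac{3}{2})*rho(\gamma_{23}), summed entrywise:
Answer: \begin{pmatrix} \frac{3 i}{2} & 0 & - \frac{7}{4} & 0 \\ 0 & - \frac{3 i}{2} & 0 & \frac{7}{4} \\ \frac{7}{4} & 0 & \frac{3 i}{2} & 0 \\ 0 & - \frac{7}{4} & 0 & - \frac{3 i}{2} \end{pmatrix}


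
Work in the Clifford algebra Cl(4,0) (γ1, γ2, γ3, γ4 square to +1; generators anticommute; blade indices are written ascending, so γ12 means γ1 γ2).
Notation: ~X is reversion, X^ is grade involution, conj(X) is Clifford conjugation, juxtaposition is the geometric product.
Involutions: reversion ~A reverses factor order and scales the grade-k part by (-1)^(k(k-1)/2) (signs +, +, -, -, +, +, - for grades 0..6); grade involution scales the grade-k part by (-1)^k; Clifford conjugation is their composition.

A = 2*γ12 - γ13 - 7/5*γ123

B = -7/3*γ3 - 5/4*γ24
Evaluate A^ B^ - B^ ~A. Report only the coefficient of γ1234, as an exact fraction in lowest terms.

first term: -7/3*γ1 + 49/15*γ12 - 5/2*γ14 + 14/3*γ123 + 7/4*γ134 - 5/4*γ1234
second term: -7/3*γ1 + 49/15*γ12 - 5/2*γ14 - 14/3*γ123 - 7/4*γ134 + 5/4*γ1234
Answer: -5/2


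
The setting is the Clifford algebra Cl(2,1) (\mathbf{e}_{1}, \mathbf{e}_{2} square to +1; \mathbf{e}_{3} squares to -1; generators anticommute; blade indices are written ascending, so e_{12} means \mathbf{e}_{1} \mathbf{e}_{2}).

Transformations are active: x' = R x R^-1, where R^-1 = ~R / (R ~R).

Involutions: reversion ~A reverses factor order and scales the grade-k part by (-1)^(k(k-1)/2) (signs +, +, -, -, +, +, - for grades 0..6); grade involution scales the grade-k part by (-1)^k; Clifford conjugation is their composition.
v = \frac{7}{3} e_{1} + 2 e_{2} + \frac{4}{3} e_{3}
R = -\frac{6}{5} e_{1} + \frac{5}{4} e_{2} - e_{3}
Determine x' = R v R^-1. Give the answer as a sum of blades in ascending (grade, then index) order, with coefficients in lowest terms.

~R = -\frac{6}{5} e_{1} + \frac{5}{4} e_{2} - e_{3}, and R ~R = \frac{801}{400}, so R^-1 = ~R / (\frac{801}{400}).
R v = \frac{31}{30} - \frac{319}{60} e_{12} + \frac{11}{15} e_{13} + \frac{11}{3} e_{23}
Answer: -\frac{2861}{801} e_{1} - \frac{1706}{2403} e_{2} - \frac{5684}{2403} e_{3}


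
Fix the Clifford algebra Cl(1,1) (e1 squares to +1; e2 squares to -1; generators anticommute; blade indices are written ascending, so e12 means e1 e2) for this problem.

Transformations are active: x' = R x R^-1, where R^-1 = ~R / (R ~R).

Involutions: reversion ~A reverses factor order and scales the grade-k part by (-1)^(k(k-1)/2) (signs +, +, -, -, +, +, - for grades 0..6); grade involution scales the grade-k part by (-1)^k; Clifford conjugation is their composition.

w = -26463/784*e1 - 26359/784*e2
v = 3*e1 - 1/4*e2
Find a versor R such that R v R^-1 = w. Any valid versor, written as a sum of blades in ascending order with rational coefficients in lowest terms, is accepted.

Construction: equal norms (both 143/16) license R = v + w = -24111/784*e1 - 26555/784*e2 — nothing changes along that direction, while (v - w)/2 changes sign, so v maps onto w.
Answer: -24111/784*e1 - 26555/784*e2
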